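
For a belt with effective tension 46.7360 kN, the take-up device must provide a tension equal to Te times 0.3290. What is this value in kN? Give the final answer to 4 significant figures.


T_tu = 46.7360 * 0.3290
T_tu = 15.38 kN


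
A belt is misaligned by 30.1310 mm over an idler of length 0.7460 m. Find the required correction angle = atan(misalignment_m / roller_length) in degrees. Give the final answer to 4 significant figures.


misalign_m = 30.1310 / 1000 = 0.030131 m
angle = atan(0.030131 / 0.7460)
angle = 2.313 deg


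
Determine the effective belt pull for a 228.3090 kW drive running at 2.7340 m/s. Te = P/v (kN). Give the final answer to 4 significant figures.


Te = P / v = 228.3090 / 2.7340
Te = 83.51 kN


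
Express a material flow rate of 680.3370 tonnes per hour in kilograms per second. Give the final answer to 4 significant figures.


m_dot = 680.3370 * 1000 / 3600
m_dot = 189.0 kg/s


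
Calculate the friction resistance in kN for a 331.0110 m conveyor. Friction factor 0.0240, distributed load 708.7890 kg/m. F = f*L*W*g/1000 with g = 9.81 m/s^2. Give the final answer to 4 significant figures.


F = 0.0240 * 331.0110 * 708.7890 * 9.81 / 1000
F = 55.24 kN


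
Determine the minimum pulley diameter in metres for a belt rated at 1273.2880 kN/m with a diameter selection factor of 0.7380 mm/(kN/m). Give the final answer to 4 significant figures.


D = 1273.2880 * 0.7380 / 1000
D = 0.9397 m


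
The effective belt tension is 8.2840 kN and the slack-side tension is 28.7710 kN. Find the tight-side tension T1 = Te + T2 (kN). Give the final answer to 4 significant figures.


T1 = Te + T2 = 8.2840 + 28.7710
T1 = 37.05 kN


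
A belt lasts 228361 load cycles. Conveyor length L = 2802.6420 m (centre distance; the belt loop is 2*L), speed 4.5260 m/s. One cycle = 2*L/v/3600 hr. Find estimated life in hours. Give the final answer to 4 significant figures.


cycle_time = 2 * 2802.6420 / 4.5260 / 3600 = 0.344018 hr
life = 228361 * 0.344018 = 78560 hours


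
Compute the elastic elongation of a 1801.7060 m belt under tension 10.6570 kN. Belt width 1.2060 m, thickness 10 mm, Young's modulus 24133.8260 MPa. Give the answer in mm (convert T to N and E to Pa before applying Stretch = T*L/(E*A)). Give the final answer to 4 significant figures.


A = 1.2060 * 0.01 = 0.01206 m^2
Stretch = 10.6570*1000 * 1801.7060 / (24133.8260e6 * 0.01206) * 1000
Stretch = 65.97 mm


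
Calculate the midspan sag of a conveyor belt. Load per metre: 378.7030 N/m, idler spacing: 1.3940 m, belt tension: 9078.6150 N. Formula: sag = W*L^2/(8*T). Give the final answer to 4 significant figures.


sag = 378.7030 * 1.3940^2 / (8 * 9078.6150)
sag = 0.01013 m


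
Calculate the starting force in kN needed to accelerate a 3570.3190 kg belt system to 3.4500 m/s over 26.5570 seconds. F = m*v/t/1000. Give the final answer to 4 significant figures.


F = 3570.3190 * 3.4500 / 26.5570 / 1000
F = 0.4638 kN


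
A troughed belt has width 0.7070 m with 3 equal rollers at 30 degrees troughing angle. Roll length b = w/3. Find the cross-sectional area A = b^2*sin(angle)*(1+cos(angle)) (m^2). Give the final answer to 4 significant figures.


b = 0.7070/3 = 0.235667 m
A = 0.235667^2 * sin(30 deg) * (1 + cos(30 deg))
A = 0.05182 m^2


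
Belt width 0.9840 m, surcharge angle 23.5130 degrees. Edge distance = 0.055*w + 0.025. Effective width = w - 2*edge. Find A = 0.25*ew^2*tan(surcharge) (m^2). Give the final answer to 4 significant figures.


edge = 0.055*0.9840 + 0.025 = 0.07912 m
ew = 0.9840 - 2*0.07912 = 0.82576 m
A = 0.25 * 0.82576^2 * tan(23.5130 deg)
A = 0.07417 m^2


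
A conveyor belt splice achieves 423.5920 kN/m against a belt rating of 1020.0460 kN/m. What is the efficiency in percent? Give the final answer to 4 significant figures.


Eff = 423.5920 / 1020.0460 * 100
Eff = 41.53 %


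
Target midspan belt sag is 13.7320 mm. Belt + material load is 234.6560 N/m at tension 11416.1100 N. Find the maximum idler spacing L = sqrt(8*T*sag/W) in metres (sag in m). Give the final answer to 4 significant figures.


sag = 13.7320/1000 = 0.013732 m
L = sqrt(8 * 11416.1100 * 0.013732 / 234.6560)
L = 2.312 m


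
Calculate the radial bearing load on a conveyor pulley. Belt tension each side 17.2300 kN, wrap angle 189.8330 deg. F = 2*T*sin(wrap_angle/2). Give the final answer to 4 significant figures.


F = 2 * 17.2300 * sin(189.8330/2 deg)
F = 34.33 kN


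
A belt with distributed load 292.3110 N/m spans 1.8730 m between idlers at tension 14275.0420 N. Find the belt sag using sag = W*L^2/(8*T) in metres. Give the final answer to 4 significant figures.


sag = 292.3110 * 1.8730^2 / (8 * 14275.0420)
sag = 0.008980 m


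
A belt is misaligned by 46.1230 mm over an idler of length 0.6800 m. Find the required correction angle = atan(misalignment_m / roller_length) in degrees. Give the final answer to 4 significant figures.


misalign_m = 46.1230 / 1000 = 0.046123 m
angle = atan(0.046123 / 0.6800)
angle = 3.880 deg


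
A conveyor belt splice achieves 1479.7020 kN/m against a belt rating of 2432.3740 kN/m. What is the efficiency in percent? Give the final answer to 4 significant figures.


Eff = 1479.7020 / 2432.3740 * 100
Eff = 60.83 %


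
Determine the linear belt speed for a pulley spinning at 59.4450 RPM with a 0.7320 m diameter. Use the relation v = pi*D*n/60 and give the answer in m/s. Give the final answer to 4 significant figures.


v = pi * 0.7320 * 59.4450 / 60
v = 2.278 m/s


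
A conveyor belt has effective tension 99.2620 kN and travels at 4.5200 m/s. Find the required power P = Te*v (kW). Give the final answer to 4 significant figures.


P = Te * v = 99.2620 * 4.5200
P = 448.7 kW


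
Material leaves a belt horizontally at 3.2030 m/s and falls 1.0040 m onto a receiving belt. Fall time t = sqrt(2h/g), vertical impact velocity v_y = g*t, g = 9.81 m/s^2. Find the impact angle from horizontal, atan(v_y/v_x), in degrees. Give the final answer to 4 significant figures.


t = sqrt(2*1.0040/9.81) = 0.452426 s
v_y = 9.81 * 0.452426 = 4.4383 m/s
angle = atan(4.4383 / 3.2030) = 54.18 deg


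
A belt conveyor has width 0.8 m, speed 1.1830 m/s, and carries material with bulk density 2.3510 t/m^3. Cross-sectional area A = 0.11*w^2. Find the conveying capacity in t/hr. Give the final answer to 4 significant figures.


A = 0.11 * 0.8^2 = 0.0704 m^2
C = 0.0704 * 1.1830 * 2.3510 * 3600
C = 704.9 t/hr


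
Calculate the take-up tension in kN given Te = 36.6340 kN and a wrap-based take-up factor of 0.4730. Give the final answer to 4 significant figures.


T_tu = 36.6340 * 0.4730
T_tu = 17.33 kN


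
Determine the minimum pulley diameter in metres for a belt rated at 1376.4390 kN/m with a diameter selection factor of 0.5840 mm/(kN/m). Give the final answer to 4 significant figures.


D = 1376.4390 * 0.5840 / 1000
D = 0.8038 m


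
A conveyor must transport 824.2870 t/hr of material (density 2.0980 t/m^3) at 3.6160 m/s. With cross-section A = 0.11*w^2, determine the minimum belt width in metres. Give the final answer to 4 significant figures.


A_req = 824.2870 / (3.6160 * 2.0980 * 3600) = 0.0301816 m^2
w = sqrt(0.0301816 / 0.11)
w = 0.5238 m


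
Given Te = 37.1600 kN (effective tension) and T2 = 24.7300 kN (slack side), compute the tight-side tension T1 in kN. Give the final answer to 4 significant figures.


T1 = Te + T2 = 37.1600 + 24.7300
T1 = 61.89 kN


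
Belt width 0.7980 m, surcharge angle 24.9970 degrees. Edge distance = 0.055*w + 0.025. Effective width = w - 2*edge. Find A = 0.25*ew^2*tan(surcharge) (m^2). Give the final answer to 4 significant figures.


edge = 0.055*0.7980 + 0.025 = 0.06889 m
ew = 0.7980 - 2*0.06889 = 0.66022 m
A = 0.25 * 0.66022^2 * tan(24.9970 deg)
A = 0.05081 m^2


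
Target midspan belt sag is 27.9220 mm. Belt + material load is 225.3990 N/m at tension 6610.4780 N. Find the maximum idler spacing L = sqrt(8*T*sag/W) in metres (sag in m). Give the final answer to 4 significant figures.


sag = 27.9220/1000 = 0.027922 m
L = sqrt(8 * 6610.4780 * 0.027922 / 225.3990)
L = 2.560 m


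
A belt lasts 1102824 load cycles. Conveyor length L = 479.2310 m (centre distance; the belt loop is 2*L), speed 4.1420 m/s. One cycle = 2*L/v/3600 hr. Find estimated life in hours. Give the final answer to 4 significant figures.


cycle_time = 2 * 479.2310 / 4.1420 / 3600 = 0.064278 hr
life = 1102824 * 0.064278 = 70890 hours


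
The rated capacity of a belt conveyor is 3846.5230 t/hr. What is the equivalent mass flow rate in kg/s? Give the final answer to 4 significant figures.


m_dot = 3846.5230 * 1000 / 3600
m_dot = 1068 kg/s


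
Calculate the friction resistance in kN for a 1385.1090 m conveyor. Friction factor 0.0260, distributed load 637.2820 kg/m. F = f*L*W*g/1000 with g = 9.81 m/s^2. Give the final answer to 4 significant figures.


F = 0.0260 * 1385.1090 * 637.2820 * 9.81 / 1000
F = 225.1 kN


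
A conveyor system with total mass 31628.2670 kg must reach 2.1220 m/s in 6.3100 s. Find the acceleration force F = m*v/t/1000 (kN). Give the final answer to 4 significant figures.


F = 31628.2670 * 2.1220 / 6.3100 / 1000
F = 10.64 kN


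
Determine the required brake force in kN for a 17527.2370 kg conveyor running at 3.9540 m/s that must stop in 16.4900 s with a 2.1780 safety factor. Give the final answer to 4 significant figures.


F = 17527.2370 * 3.9540 / 16.4900 * 2.1780 / 1000
F = 9.154 kN


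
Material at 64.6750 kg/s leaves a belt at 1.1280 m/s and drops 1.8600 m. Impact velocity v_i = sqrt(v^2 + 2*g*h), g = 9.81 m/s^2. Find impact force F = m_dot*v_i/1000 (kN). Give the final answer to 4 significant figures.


v_i = sqrt(1.1280^2 + 2*9.81*1.8600) = 6.14537 m/s
F = 64.6750 * 6.14537 / 1000
F = 0.3975 kN


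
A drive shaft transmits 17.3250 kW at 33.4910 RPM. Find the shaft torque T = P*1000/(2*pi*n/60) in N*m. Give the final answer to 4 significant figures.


omega = 2*pi*33.4910/60 = 3.50717 rad/s
T = 17.3250*1000 / 3.50717
T = 4940 N*m


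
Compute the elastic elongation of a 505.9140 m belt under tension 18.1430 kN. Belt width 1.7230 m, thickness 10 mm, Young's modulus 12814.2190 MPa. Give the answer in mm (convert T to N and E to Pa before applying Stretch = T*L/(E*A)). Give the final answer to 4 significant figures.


A = 1.7230 * 0.01 = 0.01723 m^2
Stretch = 18.1430*1000 * 505.9140 / (12814.2190e6 * 0.01723) * 1000
Stretch = 41.57 mm


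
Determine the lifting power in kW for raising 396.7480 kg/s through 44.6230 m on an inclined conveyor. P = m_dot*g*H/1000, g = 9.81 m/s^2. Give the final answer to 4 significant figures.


P = 396.7480 * 9.81 * 44.6230 / 1000
P = 173.7 kW


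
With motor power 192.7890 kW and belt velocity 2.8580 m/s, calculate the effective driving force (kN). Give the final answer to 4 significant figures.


Te = P / v = 192.7890 / 2.8580
Te = 67.46 kN


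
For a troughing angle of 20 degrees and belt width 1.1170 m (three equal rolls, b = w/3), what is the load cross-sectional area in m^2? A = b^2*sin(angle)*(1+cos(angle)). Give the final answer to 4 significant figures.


b = 1.1170/3 = 0.372333 m
A = 0.372333^2 * sin(20 deg) * (1 + cos(20 deg))
A = 0.09197 m^2


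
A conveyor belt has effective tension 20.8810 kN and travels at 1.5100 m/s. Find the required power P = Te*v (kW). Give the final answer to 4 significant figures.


P = Te * v = 20.8810 * 1.5100
P = 31.53 kW


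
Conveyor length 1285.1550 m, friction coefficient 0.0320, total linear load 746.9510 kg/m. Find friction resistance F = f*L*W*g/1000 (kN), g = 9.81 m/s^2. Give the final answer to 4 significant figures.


F = 0.0320 * 1285.1550 * 746.9510 * 9.81 / 1000
F = 301.3 kN


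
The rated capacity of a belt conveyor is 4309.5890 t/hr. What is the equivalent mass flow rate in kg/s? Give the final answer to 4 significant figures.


m_dot = 4309.5890 * 1000 / 3600
m_dot = 1197 kg/s


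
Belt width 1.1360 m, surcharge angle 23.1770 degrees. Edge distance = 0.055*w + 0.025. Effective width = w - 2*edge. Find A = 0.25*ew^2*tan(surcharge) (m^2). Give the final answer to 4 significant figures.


edge = 0.055*1.1360 + 0.025 = 0.08748 m
ew = 1.1360 - 2*0.08748 = 0.96104 m
A = 0.25 * 0.96104^2 * tan(23.1770 deg)
A = 0.09885 m^2


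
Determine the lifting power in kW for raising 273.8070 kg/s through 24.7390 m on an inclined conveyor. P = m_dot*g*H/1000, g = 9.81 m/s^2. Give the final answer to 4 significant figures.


P = 273.8070 * 9.81 * 24.7390 / 1000
P = 66.45 kW


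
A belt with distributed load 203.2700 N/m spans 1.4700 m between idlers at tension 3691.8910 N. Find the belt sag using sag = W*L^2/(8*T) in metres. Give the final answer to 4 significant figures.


sag = 203.2700 * 1.4700^2 / (8 * 3691.8910)
sag = 0.01487 m


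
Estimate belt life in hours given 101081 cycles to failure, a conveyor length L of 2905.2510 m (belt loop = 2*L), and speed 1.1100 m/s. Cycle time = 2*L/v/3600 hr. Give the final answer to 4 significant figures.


cycle_time = 2 * 2905.2510 / 1.1100 / 3600 = 1.45408 hr
life = 101081 * 1.45408 = 147000 hours


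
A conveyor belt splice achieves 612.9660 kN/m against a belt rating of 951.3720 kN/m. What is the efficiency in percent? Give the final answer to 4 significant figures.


Eff = 612.9660 / 951.3720 * 100
Eff = 64.43 %


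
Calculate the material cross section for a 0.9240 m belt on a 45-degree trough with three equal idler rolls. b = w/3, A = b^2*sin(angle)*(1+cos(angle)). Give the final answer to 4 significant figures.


b = 0.9240/3 = 0.308 m
A = 0.308^2 * sin(45 deg) * (1 + cos(45 deg))
A = 0.1145 m^2


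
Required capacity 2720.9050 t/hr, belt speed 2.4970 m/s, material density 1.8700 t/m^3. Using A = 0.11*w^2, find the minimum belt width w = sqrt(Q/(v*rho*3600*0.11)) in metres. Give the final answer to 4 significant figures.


A_req = 2720.9050 / (2.4970 * 1.8700 * 3600) = 0.161864 m^2
w = sqrt(0.161864 / 0.11)
w = 1.213 m


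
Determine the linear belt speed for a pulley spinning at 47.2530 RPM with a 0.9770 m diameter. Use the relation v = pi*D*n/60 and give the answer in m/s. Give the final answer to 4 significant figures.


v = pi * 0.9770 * 47.2530 / 60
v = 2.417 m/s


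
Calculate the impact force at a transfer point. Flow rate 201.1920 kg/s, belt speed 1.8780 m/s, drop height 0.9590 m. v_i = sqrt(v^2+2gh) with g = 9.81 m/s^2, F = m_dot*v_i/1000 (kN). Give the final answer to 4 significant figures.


v_i = sqrt(1.8780^2 + 2*9.81*0.9590) = 4.72678 m/s
F = 201.1920 * 4.72678 / 1000
F = 0.9510 kN


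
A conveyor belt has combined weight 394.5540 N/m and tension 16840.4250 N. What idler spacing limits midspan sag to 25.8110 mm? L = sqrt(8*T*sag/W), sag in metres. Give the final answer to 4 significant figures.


sag = 25.8110/1000 = 0.025811 m
L = sqrt(8 * 16840.4250 * 0.025811 / 394.5540)
L = 2.969 m


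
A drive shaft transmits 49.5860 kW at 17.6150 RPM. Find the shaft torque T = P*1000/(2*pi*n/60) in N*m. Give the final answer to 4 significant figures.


omega = 2*pi*17.6150/60 = 1.84464 rad/s
T = 49.5860*1000 / 1.84464
T = 26880 N*m


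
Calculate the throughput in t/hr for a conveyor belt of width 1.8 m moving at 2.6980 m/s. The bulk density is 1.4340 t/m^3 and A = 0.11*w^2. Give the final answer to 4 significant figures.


A = 0.11 * 1.8^2 = 0.3564 m^2
C = 0.3564 * 2.6980 * 1.4340 * 3600
C = 4964 t/hr


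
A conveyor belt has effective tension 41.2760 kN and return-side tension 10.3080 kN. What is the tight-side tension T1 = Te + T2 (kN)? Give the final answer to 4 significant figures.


T1 = Te + T2 = 41.2760 + 10.3080
T1 = 51.58 kN


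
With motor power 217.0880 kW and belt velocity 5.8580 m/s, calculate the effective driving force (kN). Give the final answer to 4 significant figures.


Te = P / v = 217.0880 / 5.8580
Te = 37.06 kN


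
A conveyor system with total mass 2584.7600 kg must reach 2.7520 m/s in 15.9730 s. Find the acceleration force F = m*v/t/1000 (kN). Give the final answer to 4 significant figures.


F = 2584.7600 * 2.7520 / 15.9730 / 1000
F = 0.4453 kN


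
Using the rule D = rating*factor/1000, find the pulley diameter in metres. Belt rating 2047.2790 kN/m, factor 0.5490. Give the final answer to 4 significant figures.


D = 2047.2790 * 0.5490 / 1000
D = 1.124 m


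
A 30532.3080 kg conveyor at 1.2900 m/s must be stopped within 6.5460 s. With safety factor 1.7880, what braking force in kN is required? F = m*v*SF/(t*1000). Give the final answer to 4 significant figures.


F = 30532.3080 * 1.2900 / 6.5460 * 1.7880 / 1000
F = 10.76 kN


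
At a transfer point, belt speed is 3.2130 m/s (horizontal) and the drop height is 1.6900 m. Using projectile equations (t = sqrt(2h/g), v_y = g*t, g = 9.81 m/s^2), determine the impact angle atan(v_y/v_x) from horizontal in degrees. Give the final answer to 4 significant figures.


t = sqrt(2*1.6900/9.81) = 0.586981 s
v_y = 9.81 * 0.586981 = 5.75828 m/s
angle = atan(5.75828 / 3.2130) = 60.84 deg


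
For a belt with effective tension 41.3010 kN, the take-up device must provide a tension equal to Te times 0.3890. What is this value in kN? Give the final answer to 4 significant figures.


T_tu = 41.3010 * 0.3890
T_tu = 16.07 kN


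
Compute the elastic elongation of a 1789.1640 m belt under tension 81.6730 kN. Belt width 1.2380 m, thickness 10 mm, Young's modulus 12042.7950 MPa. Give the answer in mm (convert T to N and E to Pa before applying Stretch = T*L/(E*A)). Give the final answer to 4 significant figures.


A = 1.2380 * 0.01 = 0.01238 m^2
Stretch = 81.6730*1000 * 1789.1640 / (12042.7950e6 * 0.01238) * 1000
Stretch = 980.1 mm


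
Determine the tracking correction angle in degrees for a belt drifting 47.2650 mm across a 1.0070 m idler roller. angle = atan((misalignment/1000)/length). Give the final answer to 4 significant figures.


misalign_m = 47.2650 / 1000 = 0.047265 m
angle = atan(0.047265 / 1.0070)
angle = 2.687 deg


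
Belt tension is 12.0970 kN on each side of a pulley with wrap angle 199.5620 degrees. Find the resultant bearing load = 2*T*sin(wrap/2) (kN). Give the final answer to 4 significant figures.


F = 2 * 12.0970 * sin(199.5620/2 deg)
F = 23.84 kN


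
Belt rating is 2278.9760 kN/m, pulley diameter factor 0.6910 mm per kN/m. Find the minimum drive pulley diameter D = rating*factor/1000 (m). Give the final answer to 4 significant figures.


D = 2278.9760 * 0.6910 / 1000
D = 1.575 m


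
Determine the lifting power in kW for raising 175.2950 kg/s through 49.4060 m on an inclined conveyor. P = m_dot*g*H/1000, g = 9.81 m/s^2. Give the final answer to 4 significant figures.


P = 175.2950 * 9.81 * 49.4060 / 1000
P = 84.96 kW


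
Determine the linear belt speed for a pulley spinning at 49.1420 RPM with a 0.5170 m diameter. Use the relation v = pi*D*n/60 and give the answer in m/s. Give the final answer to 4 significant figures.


v = pi * 0.5170 * 49.1420 / 60
v = 1.330 m/s


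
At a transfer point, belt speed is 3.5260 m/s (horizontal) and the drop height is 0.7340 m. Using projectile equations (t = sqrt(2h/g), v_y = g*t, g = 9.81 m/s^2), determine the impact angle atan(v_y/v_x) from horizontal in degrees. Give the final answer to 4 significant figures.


t = sqrt(2*0.7340/9.81) = 0.386837 s
v_y = 9.81 * 0.386837 = 3.79487 m/s
angle = atan(3.79487 / 3.5260) = 47.10 deg


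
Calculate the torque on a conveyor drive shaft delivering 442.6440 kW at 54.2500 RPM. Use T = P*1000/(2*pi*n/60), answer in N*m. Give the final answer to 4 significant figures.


omega = 2*pi*54.2500/60 = 5.68105 rad/s
T = 442.6440*1000 / 5.68105
T = 77920 N*m


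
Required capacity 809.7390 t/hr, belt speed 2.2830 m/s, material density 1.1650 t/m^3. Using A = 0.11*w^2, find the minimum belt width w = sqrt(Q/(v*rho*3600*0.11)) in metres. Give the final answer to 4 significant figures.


A_req = 809.7390 / (2.2830 * 1.1650 * 3600) = 0.0845689 m^2
w = sqrt(0.0845689 / 0.11)
w = 0.8768 m


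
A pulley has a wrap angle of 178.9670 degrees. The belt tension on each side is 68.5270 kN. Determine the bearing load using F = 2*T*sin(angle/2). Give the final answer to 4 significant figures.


F = 2 * 68.5270 * sin(178.9670/2 deg)
F = 137.0 kN


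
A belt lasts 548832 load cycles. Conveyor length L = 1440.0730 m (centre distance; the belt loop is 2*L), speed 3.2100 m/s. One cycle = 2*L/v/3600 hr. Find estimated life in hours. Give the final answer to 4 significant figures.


cycle_time = 2 * 1440.0730 / 3.2100 / 3600 = 0.249234 hr
life = 548832 * 0.249234 = 136800 hours


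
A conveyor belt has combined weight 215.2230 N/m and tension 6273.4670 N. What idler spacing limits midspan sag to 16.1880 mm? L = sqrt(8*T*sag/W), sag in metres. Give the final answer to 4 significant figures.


sag = 16.1880/1000 = 0.016188 m
L = sqrt(8 * 6273.4670 * 0.016188 / 215.2230)
L = 1.943 m


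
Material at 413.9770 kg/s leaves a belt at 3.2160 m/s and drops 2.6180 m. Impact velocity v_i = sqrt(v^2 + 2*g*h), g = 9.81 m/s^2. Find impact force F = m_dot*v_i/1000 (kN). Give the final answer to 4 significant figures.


v_i = sqrt(3.2160^2 + 2*9.81*2.6180) = 7.85543 m/s
F = 413.9770 * 7.85543 / 1000
F = 3.252 kN


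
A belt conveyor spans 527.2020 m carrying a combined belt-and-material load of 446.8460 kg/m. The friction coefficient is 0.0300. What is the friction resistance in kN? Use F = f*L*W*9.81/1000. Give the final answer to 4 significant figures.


F = 0.0300 * 527.2020 * 446.8460 * 9.81 / 1000
F = 69.33 kN


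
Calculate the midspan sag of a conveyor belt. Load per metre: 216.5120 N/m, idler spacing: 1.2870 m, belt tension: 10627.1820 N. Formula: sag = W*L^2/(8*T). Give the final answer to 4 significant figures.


sag = 216.5120 * 1.2870^2 / (8 * 10627.1820)
sag = 0.004218 m


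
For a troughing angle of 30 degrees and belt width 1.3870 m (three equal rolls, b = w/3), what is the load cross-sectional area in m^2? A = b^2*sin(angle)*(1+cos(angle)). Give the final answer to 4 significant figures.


b = 1.3870/3 = 0.462333 m
A = 0.462333^2 * sin(30 deg) * (1 + cos(30 deg))
A = 0.1994 m^2


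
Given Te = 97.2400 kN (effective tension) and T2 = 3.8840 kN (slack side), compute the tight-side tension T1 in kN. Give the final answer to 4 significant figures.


T1 = Te + T2 = 97.2400 + 3.8840
T1 = 101.1 kN


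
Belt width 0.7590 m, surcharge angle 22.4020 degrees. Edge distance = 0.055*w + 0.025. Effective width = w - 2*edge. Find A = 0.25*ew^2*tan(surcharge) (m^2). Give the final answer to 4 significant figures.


edge = 0.055*0.7590 + 0.025 = 0.066745 m
ew = 0.7590 - 2*0.066745 = 0.62551 m
A = 0.25 * 0.62551^2 * tan(22.4020 deg)
A = 0.04032 m^2


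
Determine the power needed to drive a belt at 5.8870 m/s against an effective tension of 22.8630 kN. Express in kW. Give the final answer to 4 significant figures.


P = Te * v = 22.8630 * 5.8870
P = 134.6 kW


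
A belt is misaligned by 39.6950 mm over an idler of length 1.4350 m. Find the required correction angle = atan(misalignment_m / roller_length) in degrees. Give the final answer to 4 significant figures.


misalign_m = 39.6950 / 1000 = 0.039695 m
angle = atan(0.039695 / 1.4350)
angle = 1.585 deg


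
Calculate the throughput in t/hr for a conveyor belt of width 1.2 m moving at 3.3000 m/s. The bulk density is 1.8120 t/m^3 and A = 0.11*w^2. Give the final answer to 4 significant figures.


A = 0.11 * 1.2^2 = 0.1584 m^2
C = 0.1584 * 3.3000 * 1.8120 * 3600
C = 3410 t/hr


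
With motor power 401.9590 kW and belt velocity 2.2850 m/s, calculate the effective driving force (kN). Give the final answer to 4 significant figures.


Te = P / v = 401.9590 / 2.2850
Te = 175.9 kN


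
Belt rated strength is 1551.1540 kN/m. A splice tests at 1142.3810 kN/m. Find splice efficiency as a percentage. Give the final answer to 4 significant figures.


Eff = 1142.3810 / 1551.1540 * 100
Eff = 73.65 %


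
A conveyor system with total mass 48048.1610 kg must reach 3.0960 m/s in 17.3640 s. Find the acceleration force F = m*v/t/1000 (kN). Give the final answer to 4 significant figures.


F = 48048.1610 * 3.0960 / 17.3640 / 1000
F = 8.567 kN


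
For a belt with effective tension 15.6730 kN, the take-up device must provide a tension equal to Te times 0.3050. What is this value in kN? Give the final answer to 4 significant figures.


T_tu = 15.6730 * 0.3050
T_tu = 4.780 kN


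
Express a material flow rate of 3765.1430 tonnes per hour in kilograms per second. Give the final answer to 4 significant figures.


m_dot = 3765.1430 * 1000 / 3600
m_dot = 1046 kg/s


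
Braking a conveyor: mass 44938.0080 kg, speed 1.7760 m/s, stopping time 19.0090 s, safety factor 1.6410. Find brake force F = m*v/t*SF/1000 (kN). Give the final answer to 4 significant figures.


F = 44938.0080 * 1.7760 / 19.0090 * 1.6410 / 1000
F = 6.890 kN


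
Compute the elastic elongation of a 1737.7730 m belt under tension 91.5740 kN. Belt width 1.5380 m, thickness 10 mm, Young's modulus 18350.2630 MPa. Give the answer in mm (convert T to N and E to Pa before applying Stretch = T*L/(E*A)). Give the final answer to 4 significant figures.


A = 1.5380 * 0.01 = 0.01538 m^2
Stretch = 91.5740*1000 * 1737.7730 / (18350.2630e6 * 0.01538) * 1000
Stretch = 563.9 mm


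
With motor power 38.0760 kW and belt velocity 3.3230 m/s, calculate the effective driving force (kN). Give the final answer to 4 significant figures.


Te = P / v = 38.0760 / 3.3230
Te = 11.46 kN


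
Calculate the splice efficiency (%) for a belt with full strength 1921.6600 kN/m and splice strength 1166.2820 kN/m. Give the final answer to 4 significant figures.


Eff = 1166.2820 / 1921.6600 * 100
Eff = 60.69 %


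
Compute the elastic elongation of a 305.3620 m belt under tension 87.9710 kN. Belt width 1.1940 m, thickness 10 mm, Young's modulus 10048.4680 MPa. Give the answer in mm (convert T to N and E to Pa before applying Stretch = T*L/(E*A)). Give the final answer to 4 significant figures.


A = 1.1940 * 0.01 = 0.01194 m^2
Stretch = 87.9710*1000 * 305.3620 / (10048.4680e6 * 0.01194) * 1000
Stretch = 223.9 mm


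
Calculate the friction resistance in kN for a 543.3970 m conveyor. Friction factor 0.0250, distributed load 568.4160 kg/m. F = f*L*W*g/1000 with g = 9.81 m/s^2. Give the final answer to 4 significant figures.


F = 0.0250 * 543.3970 * 568.4160 * 9.81 / 1000
F = 75.75 kN


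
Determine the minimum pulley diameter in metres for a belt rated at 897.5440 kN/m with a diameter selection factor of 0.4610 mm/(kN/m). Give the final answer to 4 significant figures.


D = 897.5440 * 0.4610 / 1000
D = 0.4138 m


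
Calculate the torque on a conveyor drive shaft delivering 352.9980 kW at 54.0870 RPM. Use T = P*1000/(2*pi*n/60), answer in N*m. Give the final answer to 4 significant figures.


omega = 2*pi*54.0870/60 = 5.66398 rad/s
T = 352.9980*1000 / 5.66398
T = 62320 N*m


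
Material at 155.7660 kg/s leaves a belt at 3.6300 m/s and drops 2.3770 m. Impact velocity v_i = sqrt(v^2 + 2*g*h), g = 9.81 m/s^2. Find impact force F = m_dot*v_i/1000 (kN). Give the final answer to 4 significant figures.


v_i = sqrt(3.6300^2 + 2*9.81*2.3770) = 7.73393 m/s
F = 155.7660 * 7.73393 / 1000
F = 1.205 kN


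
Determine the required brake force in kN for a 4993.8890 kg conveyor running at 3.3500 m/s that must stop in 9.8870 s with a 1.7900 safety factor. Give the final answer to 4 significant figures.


F = 4993.8890 * 3.3500 / 9.8870 * 1.7900 / 1000
F = 3.029 kN


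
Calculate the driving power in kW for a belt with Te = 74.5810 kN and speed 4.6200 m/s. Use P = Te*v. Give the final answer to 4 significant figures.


P = Te * v = 74.5810 * 4.6200
P = 344.6 kW


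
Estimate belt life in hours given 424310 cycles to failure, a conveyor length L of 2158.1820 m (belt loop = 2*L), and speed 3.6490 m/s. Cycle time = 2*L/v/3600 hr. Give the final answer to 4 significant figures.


cycle_time = 2 * 2158.1820 / 3.6490 / 3600 = 0.32858 hr
life = 424310 * 0.32858 = 139400 hours


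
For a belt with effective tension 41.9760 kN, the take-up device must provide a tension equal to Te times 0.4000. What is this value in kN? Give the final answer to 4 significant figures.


T_tu = 41.9760 * 0.4000
T_tu = 16.79 kN


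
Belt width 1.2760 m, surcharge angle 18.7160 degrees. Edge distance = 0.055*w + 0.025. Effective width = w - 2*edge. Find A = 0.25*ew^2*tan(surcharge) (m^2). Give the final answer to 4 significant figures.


edge = 0.055*1.2760 + 0.025 = 0.09518 m
ew = 1.2760 - 2*0.09518 = 1.08564 m
A = 0.25 * 1.08564^2 * tan(18.7160 deg)
A = 0.09983 m^2


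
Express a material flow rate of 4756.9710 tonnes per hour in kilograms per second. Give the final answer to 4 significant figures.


m_dot = 4756.9710 * 1000 / 3600
m_dot = 1321 kg/s


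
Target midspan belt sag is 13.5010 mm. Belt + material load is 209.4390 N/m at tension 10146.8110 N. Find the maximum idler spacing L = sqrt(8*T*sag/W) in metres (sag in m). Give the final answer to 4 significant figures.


sag = 13.5010/1000 = 0.013501 m
L = sqrt(8 * 10146.8110 * 0.013501 / 209.4390)
L = 2.288 m


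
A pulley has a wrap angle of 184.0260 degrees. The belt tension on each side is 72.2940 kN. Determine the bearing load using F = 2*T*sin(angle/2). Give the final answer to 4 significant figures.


F = 2 * 72.2940 * sin(184.0260/2 deg)
F = 144.5 kN


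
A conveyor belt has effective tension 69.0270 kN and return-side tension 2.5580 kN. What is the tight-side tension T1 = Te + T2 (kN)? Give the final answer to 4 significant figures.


T1 = Te + T2 = 69.0270 + 2.5580
T1 = 71.59 kN


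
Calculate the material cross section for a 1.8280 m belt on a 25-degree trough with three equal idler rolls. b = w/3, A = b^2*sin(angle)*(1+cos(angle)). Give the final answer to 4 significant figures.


b = 1.8280/3 = 0.609333 m
A = 0.609333^2 * sin(25 deg) * (1 + cos(25 deg))
A = 0.2991 m^2


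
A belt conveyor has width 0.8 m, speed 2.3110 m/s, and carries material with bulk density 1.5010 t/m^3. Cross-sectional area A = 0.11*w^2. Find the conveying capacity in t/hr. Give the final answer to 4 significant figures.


A = 0.11 * 0.8^2 = 0.0704 m^2
C = 0.0704 * 2.3110 * 1.5010 * 3600
C = 879.1 t/hr


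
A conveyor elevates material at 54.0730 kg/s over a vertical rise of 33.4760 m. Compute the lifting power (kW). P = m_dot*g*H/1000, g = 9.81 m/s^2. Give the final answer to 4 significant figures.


P = 54.0730 * 9.81 * 33.4760 / 1000
P = 17.76 kW


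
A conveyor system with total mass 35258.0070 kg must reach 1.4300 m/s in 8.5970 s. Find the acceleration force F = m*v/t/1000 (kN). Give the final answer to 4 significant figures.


F = 35258.0070 * 1.4300 / 8.5970 / 1000
F = 5.865 kN


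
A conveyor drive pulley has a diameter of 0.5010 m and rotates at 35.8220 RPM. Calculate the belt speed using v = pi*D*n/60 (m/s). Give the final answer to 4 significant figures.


v = pi * 0.5010 * 35.8220 / 60
v = 0.9397 m/s


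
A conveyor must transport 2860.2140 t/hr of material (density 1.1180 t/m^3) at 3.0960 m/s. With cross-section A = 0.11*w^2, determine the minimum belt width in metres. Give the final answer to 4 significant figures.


A_req = 2860.2140 / (3.0960 * 1.1180 * 3600) = 0.229537 m^2
w = sqrt(0.229537 / 0.11)
w = 1.445 m


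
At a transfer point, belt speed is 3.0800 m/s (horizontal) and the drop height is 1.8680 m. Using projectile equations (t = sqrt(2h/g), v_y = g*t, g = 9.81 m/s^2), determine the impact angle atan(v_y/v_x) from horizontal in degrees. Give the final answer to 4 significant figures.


t = sqrt(2*1.8680/9.81) = 0.617119 s
v_y = 9.81 * 0.617119 = 6.05394 m/s
angle = atan(6.05394 / 3.0800) = 63.03 deg


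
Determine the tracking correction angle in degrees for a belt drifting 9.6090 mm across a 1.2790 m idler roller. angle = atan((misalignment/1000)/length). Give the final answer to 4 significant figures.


misalign_m = 9.6090 / 1000 = 0.009609 m
angle = atan(0.009609 / 1.2790)
angle = 0.4304 deg


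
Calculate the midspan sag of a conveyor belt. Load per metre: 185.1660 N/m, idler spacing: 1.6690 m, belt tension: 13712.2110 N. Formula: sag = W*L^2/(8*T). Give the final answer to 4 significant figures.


sag = 185.1660 * 1.6690^2 / (8 * 13712.2110)
sag = 0.004702 m


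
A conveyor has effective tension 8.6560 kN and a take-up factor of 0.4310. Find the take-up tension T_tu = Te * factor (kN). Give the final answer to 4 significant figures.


T_tu = 8.6560 * 0.4310
T_tu = 3.731 kN


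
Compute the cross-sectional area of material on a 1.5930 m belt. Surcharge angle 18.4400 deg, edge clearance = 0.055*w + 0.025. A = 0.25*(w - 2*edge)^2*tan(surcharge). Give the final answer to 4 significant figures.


edge = 0.055*1.5930 + 0.025 = 0.112615 m
ew = 1.5930 - 2*0.112615 = 1.36777 m
A = 0.25 * 1.36777^2 * tan(18.4400 deg)
A = 0.1559 m^2


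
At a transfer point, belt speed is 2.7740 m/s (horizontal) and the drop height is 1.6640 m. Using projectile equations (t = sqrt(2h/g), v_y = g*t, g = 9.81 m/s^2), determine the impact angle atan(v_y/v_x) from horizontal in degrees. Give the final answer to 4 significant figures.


t = sqrt(2*1.6640/9.81) = 0.582448 s
v_y = 9.81 * 0.582448 = 5.71381 m/s
angle = atan(5.71381 / 2.7740) = 64.10 deg


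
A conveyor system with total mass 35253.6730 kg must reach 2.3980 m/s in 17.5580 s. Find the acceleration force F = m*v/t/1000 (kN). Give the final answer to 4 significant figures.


F = 35253.6730 * 2.3980 / 17.5580 / 1000
F = 4.815 kN


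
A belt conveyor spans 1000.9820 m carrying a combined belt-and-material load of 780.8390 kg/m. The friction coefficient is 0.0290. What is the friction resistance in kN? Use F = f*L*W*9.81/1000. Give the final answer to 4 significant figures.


F = 0.0290 * 1000.9820 * 780.8390 * 9.81 / 1000
F = 222.4 kN


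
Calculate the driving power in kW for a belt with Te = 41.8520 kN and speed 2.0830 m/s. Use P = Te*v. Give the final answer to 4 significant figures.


P = Te * v = 41.8520 * 2.0830
P = 87.18 kW


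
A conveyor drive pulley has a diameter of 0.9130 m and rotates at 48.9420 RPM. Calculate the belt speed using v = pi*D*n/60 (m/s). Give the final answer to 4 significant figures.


v = pi * 0.9130 * 48.9420 / 60
v = 2.340 m/s


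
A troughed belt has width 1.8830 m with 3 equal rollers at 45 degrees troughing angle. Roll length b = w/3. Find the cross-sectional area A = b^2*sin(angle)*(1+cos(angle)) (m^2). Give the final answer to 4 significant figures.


b = 1.8830/3 = 0.627667 m
A = 0.627667^2 * sin(45 deg) * (1 + cos(45 deg))
A = 0.4756 m^2


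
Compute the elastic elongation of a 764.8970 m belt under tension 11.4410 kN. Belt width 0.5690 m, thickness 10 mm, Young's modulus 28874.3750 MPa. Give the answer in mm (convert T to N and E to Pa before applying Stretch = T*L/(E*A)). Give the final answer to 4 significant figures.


A = 0.5690 * 0.01 = 0.00569 m^2
Stretch = 11.4410*1000 * 764.8970 / (28874.3750e6 * 0.00569) * 1000
Stretch = 53.27 mm


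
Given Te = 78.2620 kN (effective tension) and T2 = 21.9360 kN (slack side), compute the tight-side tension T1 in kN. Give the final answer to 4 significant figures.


T1 = Te + T2 = 78.2620 + 21.9360
T1 = 100.2 kN


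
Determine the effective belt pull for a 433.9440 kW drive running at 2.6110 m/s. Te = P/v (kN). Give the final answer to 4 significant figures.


Te = P / v = 433.9440 / 2.6110
Te = 166.2 kN


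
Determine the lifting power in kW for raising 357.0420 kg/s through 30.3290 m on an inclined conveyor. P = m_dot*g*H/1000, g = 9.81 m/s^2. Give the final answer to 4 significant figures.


P = 357.0420 * 9.81 * 30.3290 / 1000
P = 106.2 kW


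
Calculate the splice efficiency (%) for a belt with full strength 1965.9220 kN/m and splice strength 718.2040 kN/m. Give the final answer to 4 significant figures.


Eff = 718.2040 / 1965.9220 * 100
Eff = 36.53 %


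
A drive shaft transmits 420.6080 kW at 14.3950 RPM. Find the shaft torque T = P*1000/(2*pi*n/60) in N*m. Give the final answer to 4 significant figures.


omega = 2*pi*14.3950/60 = 1.50744 rad/s
T = 420.6080*1000 / 1.50744
T = 279000 N*m


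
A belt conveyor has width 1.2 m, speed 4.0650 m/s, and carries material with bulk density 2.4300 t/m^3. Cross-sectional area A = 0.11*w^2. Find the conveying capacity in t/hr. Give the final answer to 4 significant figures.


A = 0.11 * 1.2^2 = 0.1584 m^2
C = 0.1584 * 4.0650 * 2.4300 * 3600
C = 5633 t/hr


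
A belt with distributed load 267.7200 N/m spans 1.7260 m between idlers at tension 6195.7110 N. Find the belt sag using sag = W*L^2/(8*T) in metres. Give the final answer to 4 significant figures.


sag = 267.7200 * 1.7260^2 / (8 * 6195.7110)
sag = 0.01609 m


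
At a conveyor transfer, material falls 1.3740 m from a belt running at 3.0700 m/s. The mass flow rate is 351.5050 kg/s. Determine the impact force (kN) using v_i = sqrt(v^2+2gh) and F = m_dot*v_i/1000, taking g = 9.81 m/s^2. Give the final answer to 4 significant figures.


v_i = sqrt(3.0700^2 + 2*9.81*1.3740) = 6.03181 m/s
F = 351.5050 * 6.03181 / 1000
F = 2.120 kN


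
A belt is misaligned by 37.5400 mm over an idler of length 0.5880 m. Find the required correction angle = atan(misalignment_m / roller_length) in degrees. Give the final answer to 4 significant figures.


misalign_m = 37.5400 / 1000 = 0.037540 m
angle = atan(0.037540 / 0.5880)
angle = 3.653 deg


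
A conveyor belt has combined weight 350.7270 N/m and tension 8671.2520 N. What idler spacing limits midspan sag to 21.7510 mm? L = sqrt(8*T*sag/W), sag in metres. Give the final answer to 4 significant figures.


sag = 21.7510/1000 = 0.021751 m
L = sqrt(8 * 8671.2520 * 0.021751 / 350.7270)
L = 2.074 m


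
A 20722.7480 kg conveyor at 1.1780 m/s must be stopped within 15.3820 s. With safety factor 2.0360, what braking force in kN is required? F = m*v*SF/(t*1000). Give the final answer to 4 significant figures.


F = 20722.7480 * 1.1780 / 15.3820 * 2.0360 / 1000
F = 3.231 kN


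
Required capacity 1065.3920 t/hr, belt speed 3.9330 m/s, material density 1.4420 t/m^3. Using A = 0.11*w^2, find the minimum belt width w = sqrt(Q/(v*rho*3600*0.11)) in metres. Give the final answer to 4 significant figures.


A_req = 1065.3920 / (3.9330 * 1.4420 * 3600) = 0.0521816 m^2
w = sqrt(0.0521816 / 0.11)
w = 0.6888 m


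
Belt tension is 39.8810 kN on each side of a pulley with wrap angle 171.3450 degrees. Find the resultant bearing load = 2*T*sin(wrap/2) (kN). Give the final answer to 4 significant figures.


F = 2 * 39.8810 * sin(171.3450/2 deg)
F = 79.53 kN


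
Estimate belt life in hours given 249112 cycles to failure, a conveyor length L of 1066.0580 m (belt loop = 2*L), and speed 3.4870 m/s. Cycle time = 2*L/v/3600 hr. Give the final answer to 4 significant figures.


cycle_time = 2 * 1066.0580 / 3.4870 / 3600 = 0.169846 hr
life = 249112 * 0.169846 = 42310 hours


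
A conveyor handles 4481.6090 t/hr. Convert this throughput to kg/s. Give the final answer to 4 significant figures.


m_dot = 4481.6090 * 1000 / 3600
m_dot = 1245 kg/s


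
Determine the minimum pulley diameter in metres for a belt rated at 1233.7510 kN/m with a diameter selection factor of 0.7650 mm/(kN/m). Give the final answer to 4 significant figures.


D = 1233.7510 * 0.7650 / 1000
D = 0.9438 m


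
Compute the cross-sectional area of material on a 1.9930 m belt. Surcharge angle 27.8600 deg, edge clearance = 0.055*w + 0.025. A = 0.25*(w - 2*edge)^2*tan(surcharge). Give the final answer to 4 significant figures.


edge = 0.055*1.9930 + 0.025 = 0.134615 m
ew = 1.9930 - 2*0.134615 = 1.72377 m
A = 0.25 * 1.72377^2 * tan(27.8600 deg)
A = 0.3927 m^2
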